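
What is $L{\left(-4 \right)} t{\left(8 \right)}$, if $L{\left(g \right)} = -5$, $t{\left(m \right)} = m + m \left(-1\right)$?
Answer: $0$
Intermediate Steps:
$t{\left(m \right)} = 0$ ($t{\left(m \right)} = m - m = 0$)
$L{\left(-4 \right)} t{\left(8 \right)} = \left(-5\right) 0 = 0$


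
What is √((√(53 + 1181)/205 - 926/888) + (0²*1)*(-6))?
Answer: √(-2159790825 + 10103220*√1234)/45510 ≈ 0.93351*I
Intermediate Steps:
√((√(53 + 1181)/205 - 926/888) + (0²*1)*(-6)) = √((√1234*(1/205) - 926*1/888) + (0*1)*(-6)) = √((√1234/205 - 463/444) + 0*(-6)) = √((-463/444 + √1234/205) + 0) = √(-463/444 + √1234/205)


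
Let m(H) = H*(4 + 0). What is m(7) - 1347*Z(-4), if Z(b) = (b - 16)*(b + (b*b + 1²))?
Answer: 350248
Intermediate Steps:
Z(b) = (-16 + b)*(1 + b + b²) (Z(b) = (-16 + b)*(b + (b² + 1)) = (-16 + b)*(b + (1 + b²)) = (-16 + b)*(1 + b + b²))
m(H) = 4*H (m(H) = H*4 = 4*H)
m(7) - 1347*Z(-4) = 4*7 - 1347*(-16 + (-4)³ - 15*(-4) - 15*(-4)²) = 28 - 1347*(-16 - 64 + 60 - 15*16) = 28 - 1347*(-16 - 64 + 60 - 240) = 28 - 1347*(-260) = 28 + 350220 = 350248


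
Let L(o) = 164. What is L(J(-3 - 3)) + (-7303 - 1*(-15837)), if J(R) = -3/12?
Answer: 8698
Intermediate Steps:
J(R) = -1/4 (J(R) = -3*1/12 = -1/4)
L(J(-3 - 3)) + (-7303 - 1*(-15837)) = 164 + (-7303 - 1*(-15837)) = 164 + (-7303 + 15837) = 164 + 8534 = 8698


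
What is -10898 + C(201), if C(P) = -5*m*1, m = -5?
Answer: -10873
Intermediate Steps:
C(P) = 25 (C(P) = -5*(-5)*1 = 25*1 = 25)
-10898 + C(201) = -10898 + 25 = -10873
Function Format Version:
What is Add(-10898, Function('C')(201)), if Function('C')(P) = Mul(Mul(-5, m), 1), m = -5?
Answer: -10873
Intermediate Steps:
Function('C')(P) = 25 (Function('C')(P) = Mul(Mul(-5, -5), 1) = Mul(25, 1) = 25)
Add(-10898, Function('C')(201)) = Add(-10898, 25) = -10873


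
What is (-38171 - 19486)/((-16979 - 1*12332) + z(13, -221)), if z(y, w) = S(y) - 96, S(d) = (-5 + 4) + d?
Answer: 57657/29395 ≈ 1.9615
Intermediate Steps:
S(d) = -1 + d
z(y, w) = -97 + y (z(y, w) = (-1 + y) - 96 = -97 + y)
(-38171 - 19486)/((-16979 - 1*12332) + z(13, -221)) = (-38171 - 19486)/((-16979 - 1*12332) + (-97 + 13)) = -57657/((-16979 - 12332) - 84) = -57657/(-29311 - 84) = -57657/(-29395) = -57657*(-1/29395) = 57657/29395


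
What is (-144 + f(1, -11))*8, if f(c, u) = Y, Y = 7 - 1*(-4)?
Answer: -1064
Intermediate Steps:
Y = 11 (Y = 7 + 4 = 11)
f(c, u) = 11
(-144 + f(1, -11))*8 = (-144 + 11)*8 = -133*8 = -1064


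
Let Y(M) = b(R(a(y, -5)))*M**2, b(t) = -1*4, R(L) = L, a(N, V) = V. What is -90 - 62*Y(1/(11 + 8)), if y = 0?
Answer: -32242/361 ≈ -89.313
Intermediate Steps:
b(t) = -4
Y(M) = -4*M**2
-90 - 62*Y(1/(11 + 8)) = -90 - (-248)*(1/(11 + 8))**2 = -90 - (-248)*(1/19)**2 = -90 - (-248)/361 = -90 - 62*(-4/361) = -90 + 248/361 = -32242/361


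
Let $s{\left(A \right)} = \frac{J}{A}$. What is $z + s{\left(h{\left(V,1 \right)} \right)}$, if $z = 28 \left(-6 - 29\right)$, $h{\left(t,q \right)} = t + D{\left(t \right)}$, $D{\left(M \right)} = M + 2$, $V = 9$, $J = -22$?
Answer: $- \frac{9811}{10} \approx -981.1$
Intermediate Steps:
$D{\left(M \right)} = 2 + M$
$h{\left(t,q \right)} = 2 + 2 t$ ($h{\left(t,q \right)} = t + \left(2 + t\right) = 2 + 2 t$)
$s{\left(A \right)} = - \frac{22}{A}$
$z = -980$ ($z = 28 \left(-35\right) = -980$)
$z + s{\left(h{\left(V,1 \right)} \right)} = -980 - \frac{22}{2 + 2 \cdot 9} = -980 - \frac{22}{2 + 18} = -980 - \frac{22}{20} = -980 - \frac{11}{10} = - \frac{9811}{10}$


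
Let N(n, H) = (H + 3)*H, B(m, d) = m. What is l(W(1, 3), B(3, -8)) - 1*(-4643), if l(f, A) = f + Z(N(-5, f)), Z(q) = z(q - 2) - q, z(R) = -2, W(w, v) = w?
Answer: 4638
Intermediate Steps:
N(n, H) = H*(3 + H) (N(n, H) = (3 + H)*H = H*(3 + H))
Z(q) = -2 - q
l(f, A) = -2 + f - f*(3 + f) (l(f, A) = f + (-2 - f*(3 + f)) = -2 + f - f*(3 + f))
l(W(1, 3), B(3, -8)) - 1*(-4643) = (-2 + 1 - 1*1*(3 + 1)) - 1*(-4643) = (-2 + 1 - 1*1*4) + 4643 = (-2 + 1 - 4) + 4643 = -5 + 4643 = 4638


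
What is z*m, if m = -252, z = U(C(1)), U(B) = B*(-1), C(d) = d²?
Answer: 252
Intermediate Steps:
U(B) = -B
z = -1 (z = -1*1² = -1*1 = -1)
z*m = -1*(-252) = 252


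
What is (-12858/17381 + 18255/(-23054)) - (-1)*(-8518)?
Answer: -3413789725819/400701574 ≈ -8519.5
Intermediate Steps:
(-12858/17381 + 18255/(-23054)) - (-1)*(-8518) = (-12858*1/17381 + 18255*(-1/23054)) - 1*8518 = (-12858/17381 - 18255/23054) - 8518 = -613718487/400701574 - 8518 = -3413789725819/400701574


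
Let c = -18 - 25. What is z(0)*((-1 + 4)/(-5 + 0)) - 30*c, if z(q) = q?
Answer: 1290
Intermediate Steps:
c = -43
z(0)*((-1 + 4)/(-5 + 0)) - 30*c = 0*((-1 + 4)/(-5 + 0)) - 30*(-43) = 0*(3/(-5)) + 1290 = 0*(3*(-⅕)) + 1290 = 0*(-⅗) + 1290 = 0 + 1290 = 1290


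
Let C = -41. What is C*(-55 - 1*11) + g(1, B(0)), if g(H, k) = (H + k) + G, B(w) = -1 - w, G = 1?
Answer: 2707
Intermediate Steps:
g(H, k) = 1 + H + k (g(H, k) = (H + k) + 1 = 1 + H + k)
C*(-55 - 1*11) + g(1, B(0)) = -41*(-55 - 1*11) + (1 + 1 + (-1 - 1*0)) = -41*(-55 - 11) + (1 + 1 + (-1 + 0)) = -41*(-66) + (1 + 1 - 1) = 2706 + 1 = 2707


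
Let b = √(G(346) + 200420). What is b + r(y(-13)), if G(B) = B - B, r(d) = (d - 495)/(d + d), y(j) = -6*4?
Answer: 173/16 + 2*√50105 ≈ 458.50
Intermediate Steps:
y(j) = -24
r(d) = (-495 + d)/(2*d) (r(d) = (-495 + d)/((2*d)) = (-495 + d)*(1/(2*d)) = (-495 + d)/(2*d))
G(B) = 0
b = 2*√50105 (b = √(0 + 200420) = √200420 = 2*√50105 ≈ 447.68)
b + r(y(-13)) = 2*√50105 + (½)*(-495 - 24)/(-24) = 2*√50105 + (½)*(-1/24)*(-519) = 2*√50105 + 173/16 = 173/16 + 2*√50105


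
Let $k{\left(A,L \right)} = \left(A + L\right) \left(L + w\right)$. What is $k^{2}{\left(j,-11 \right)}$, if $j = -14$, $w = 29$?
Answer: $202500$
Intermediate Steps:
$k{\left(A,L \right)} = \left(29 + L\right) \left(A + L\right)$ ($k{\left(A,L \right)} = \left(A + L\right) \left(L + 29\right) = \left(A + L\right) \left(29 + L\right) = \left(29 + L\right) \left(A + L\right)$)
$k^{2}{\left(j,-11 \right)} = \left(\left(-11\right)^{2} + 29 \left(-14\right) + 29 \left(-11\right) - -154\right)^{2} = \left(121 - 406 - 319 + 154\right)^{2} = \left(-450\right)^{2} = 202500$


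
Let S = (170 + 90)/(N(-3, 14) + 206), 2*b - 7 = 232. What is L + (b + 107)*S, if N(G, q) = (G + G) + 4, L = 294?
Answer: 19811/34 ≈ 582.68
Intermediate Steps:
b = 239/2 (b = 7/2 + (1/2)*232 = 7/2 + 116 = 239/2 ≈ 119.50)
N(G, q) = 4 + 2*G (N(G, q) = 2*G + 4 = 4 + 2*G)
S = 65/51 (S = (170 + 90)/((4 + 2*(-3)) + 206) = 260/((4 - 6) + 206) = 260/(-2 + 206) = 260/204 = 260*(1/204) = 65/51 ≈ 1.2745)
L + (b + 107)*S = 294 + (239/2 + 107)*(65/51) = 294 + (453/2)*(65/51) = 294 + 9815/34 = 19811/34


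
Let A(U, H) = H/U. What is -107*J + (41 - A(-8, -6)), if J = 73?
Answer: -31083/4 ≈ -7770.8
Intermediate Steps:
-107*J + (41 - A(-8, -6)) = -107*73 + (41 - (-6)/(-8)) = -7811 + (41 - (-6)*(-1)/8) = -7811 + (41 - 1*¾) = -7811 + (41 - ¾) = -7811 + 161/4 = -31083/4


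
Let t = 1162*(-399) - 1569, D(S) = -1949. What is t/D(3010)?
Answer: 465207/1949 ≈ 238.69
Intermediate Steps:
t = -465207 (t = -463638 - 1569 = -465207)
t/D(3010) = -465207/(-1949) = -465207*(-1/1949) = 465207/1949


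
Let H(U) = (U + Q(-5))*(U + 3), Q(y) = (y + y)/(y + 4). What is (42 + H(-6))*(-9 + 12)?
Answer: 90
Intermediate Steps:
Q(y) = 2*y/(4 + y) (Q(y) = (2*y)/(4 + y) = 2*y/(4 + y))
H(U) = (3 + U)*(10 + U) (H(U) = (U + 2*(-5)/(4 - 5))*(U + 3) = (U + 2*(-5)/(-1))*(3 + U) = (U + 2*(-5)*(-1))*(3 + U) = (U + 10)*(3 + U) = (10 + U)*(3 + U) = (3 + U)*(10 + U))
(42 + H(-6))*(-9 + 12) = (42 + (30 + (-6)² + 13*(-6)))*(-9 + 12) = (42 + (30 + 36 - 78))*3 = (42 - 12)*3 = 30*3 = 90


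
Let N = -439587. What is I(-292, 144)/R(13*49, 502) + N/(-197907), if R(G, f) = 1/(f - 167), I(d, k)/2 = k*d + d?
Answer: -1871395251671/65969 ≈ -2.8368e+7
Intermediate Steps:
I(d, k) = 2*d + 2*d*k (I(d, k) = 2*(k*d + d) = 2*(d*k + d) = 2*(d + d*k) = 2*d + 2*d*k)
R(G, f) = 1/(-167 + f)
I(-292, 144)/R(13*49, 502) + N/(-197907) = (2*(-292)*(1 + 144))/(1/(-167 + 502)) - 439587/(-197907) = (2*(-292)*145)/(1/335) - 439587*(-1/197907) = -84680/1/335 + 146529/65969 = -84680*335 + 146529/65969 = -28367800 + 146529/65969 = -1871395251671/65969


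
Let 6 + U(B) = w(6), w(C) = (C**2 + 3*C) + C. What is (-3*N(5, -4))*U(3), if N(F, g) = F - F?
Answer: 0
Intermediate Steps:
w(C) = C**2 + 4*C
N(F, g) = 0
U(B) = 54 (U(B) = -6 + 6*(4 + 6) = -6 + 6*10 = -6 + 60 = 54)
(-3*N(5, -4))*U(3) = -3*0*54 = 0*54 = 0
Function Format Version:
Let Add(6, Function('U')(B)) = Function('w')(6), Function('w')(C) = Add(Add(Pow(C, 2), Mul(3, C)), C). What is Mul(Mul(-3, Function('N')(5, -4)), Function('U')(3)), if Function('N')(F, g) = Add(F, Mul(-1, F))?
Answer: 0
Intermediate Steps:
Function('w')(C) = Add(Pow(C, 2), Mul(4, C))
Function('N')(F, g) = 0
Function('U')(B) = 54 (Function('U')(B) = Add(-6, Mul(6, Add(4, 6))) = Add(-6, Mul(6, 10)) = Add(-6, 60) = 54)
Mul(Mul(-3, Function('N')(5, -4)), Function('U')(3)) = Mul(Mul(-3, 0), 54) = Mul(0, 54) = 0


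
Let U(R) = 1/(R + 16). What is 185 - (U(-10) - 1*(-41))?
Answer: 863/6 ≈ 143.83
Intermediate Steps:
U(R) = 1/(16 + R)
185 - (U(-10) - 1*(-41)) = 185 - (1/(16 - 10) - 1*(-41)) = 185 - (1/6 + 41) = 185 - (⅙ + 41) = 185 - 1*247/6 = 185 - 247/6 = 863/6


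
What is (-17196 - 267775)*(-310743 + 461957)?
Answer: -43091604794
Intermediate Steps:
(-17196 - 267775)*(-310743 + 461957) = -284971*151214 = -43091604794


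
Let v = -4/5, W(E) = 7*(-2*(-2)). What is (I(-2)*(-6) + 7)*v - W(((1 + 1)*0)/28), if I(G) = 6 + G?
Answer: -72/5 ≈ -14.400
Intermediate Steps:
W(E) = 28 (W(E) = 7*4 = 28)
v = -⅘ (v = -4*⅕ = -⅘ ≈ -0.80000)
(I(-2)*(-6) + 7)*v - W(((1 + 1)*0)/28) = ((6 - 2)*(-6) + 7)*(-⅘) - 1*28 = (4*(-6) + 7)*(-⅘) - 28 = (-24 + 7)*(-⅘) - 28 = -17*(-⅘) - 28 = 68/5 - 28 = -72/5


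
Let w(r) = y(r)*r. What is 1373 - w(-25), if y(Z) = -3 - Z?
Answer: 1923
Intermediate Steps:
w(r) = r*(-3 - r) (w(r) = (-3 - r)*r = r*(-3 - r))
1373 - w(-25) = 1373 - (-1)*(-25)*(3 - 25) = 1373 - (-1)*(-25)*(-22) = 1373 - 1*(-550) = 1373 + 550 = 1923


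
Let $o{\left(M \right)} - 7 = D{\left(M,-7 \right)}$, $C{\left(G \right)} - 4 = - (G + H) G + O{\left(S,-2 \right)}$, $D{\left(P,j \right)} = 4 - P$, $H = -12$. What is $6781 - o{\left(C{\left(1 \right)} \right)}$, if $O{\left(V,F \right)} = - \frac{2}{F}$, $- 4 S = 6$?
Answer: $6786$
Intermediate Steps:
$S = - \frac{3}{2}$ ($S = \left(- \frac{1}{4}\right) 6 = - \frac{3}{2} \approx -1.5$)
$C{\left(G \right)} = 5 + G \left(12 - G\right)$ ($C{\left(G \right)} = 4 + \left(- (G - 12) G - \frac{2}{-2}\right) = 4 + \left(- (-12 + G) G - -1\right) = 4 + \left(\left(12 - G\right) G + 1\right) = 4 + \left(G \left(12 - G\right) + 1\right) = 4 + \left(1 + G \left(12 - G\right)\right) = 5 + G \left(12 - G\right)$)
$o{\left(M \right)} = 11 - M$ ($o{\left(M \right)} = 7 - \left(-4 + M\right) = 11 - M$)
$6781 - o{\left(C{\left(1 \right)} \right)} = 6781 - \left(11 - \left(5 - 1^{2} + 12 \cdot 1\right)\right) = 6781 - \left(11 - \left(5 - 1 + 12\right)\right) = 6781 - \left(11 - 16\right) = 6781 - -5 = 6781 + 5 = 6786$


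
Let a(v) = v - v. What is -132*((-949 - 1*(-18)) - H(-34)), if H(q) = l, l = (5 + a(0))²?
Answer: 126192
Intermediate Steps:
a(v) = 0
l = 25 (l = (5 + 0)² = 5² = 25)
H(q) = 25
-132*((-949 - 1*(-18)) - H(-34)) = -132*((-949 - 1*(-18)) - 1*25) = -132*((-949 + 18) - 25) = -132*(-931 - 25) = -132*(-956) = 126192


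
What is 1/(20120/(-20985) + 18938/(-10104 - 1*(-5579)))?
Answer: -18991425/97691386 ≈ -0.19440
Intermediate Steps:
1/(20120/(-20985) + 18938/(-10104 - 1*(-5579))) = 1/(20120*(-1/20985) + 18938/(-10104 + 5579)) = 1/(-4024/4197 + 18938/(-4525)) = 1/(-4024/4197 + 18938*(-1/4525)) = 1/(-4024/4197 - 18938/4525) = 1/(-97691386/18991425) = -18991425/97691386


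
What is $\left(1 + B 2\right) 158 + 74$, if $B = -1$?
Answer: $-84$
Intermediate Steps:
$\left(1 + B 2\right) 158 + 74 = \left(1 - 2\right) 158 + 74 = \left(-1\right) 158 + 74 = -158 + 74 = -84$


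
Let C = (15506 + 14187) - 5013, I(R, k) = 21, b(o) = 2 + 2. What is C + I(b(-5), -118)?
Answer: 24701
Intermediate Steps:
b(o) = 4
C = 24680 (C = 29693 - 5013 = 24680)
C + I(b(-5), -118) = 24680 + 21 = 24701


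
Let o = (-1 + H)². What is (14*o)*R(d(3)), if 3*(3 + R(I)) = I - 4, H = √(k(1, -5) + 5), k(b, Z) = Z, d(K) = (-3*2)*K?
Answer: -434/3 ≈ -144.67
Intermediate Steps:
d(K) = -6*K
H = 0 (H = √(-5 + 5) = √0 = 0)
R(I) = -13/3 + I/3 (R(I) = -3 + (I - 4)/3 = -3 + (-4 + I)/3 = -3 + (-4/3 + I/3) = -13/3 + I/3)
o = 1 (o = (-1 + 0)² = (-1)² = 1)
(14*o)*R(d(3)) = (14*1)*(-13/3 + (-6*3)/3) = 14*(-13/3 + (⅓)*(-18)) = 14*(-13/3 - 6) = 14*(-31/3) = -434/3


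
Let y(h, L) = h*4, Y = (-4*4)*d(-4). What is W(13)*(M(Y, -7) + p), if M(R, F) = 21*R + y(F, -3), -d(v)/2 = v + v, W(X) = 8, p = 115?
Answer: -42312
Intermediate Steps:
d(v) = -4*v (d(v) = -2*(v + v) = -4*v)
Y = -256 (Y = (-4*4)*(-4*(-4)) = -16*16 = -256)
y(h, L) = 4*h
M(R, F) = 4*F + 21*R (M(R, F) = 21*R + 4*F = 4*F + 21*R)
W(13)*(M(Y, -7) + p) = 8*((4*(-7) + 21*(-256)) + 115) = 8*((-28 - 5376) + 115) = 8*(-5404 + 115) = 8*(-5289) = -42312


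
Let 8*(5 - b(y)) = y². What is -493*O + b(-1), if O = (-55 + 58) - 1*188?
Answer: 729679/8 ≈ 91210.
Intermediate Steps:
b(y) = 5 - y²/8
O = -185 (O = 3 - 188 = -185)
-493*O + b(-1) = -493*(-185) + (5 - ⅛*(-1)²) = 91205 + (5 - ⅛*1) = 91205 + (5 - ⅛) = 91205 + 39/8 = 729679/8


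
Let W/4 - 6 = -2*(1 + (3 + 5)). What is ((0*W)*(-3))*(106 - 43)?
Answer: 0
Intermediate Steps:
W = -48 (W = 24 + 4*(-2*(1 + (3 + 5))) = 24 + 4*(-2*(1 + 8)) = 24 + 4*(-2*9) = 24 + 4*(-18) = 24 - 72 = -48)
((0*W)*(-3))*(106 - 43) = ((0*(-48))*(-3))*(106 - 43) = (0*(-3))*63 = 0*63 = 0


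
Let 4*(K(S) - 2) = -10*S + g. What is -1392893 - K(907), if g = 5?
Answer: -5562515/4 ≈ -1.3906e+6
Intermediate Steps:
K(S) = 13/4 - 5*S/2 (K(S) = 2 + (-10*S + 5)/4 = 2 + (5 - 10*S)/4 = 2 + (5/4 - 5*S/2) = 13/4 - 5*S/2)
-1392893 - K(907) = -1392893 - (13/4 - 5/2*907) = -1392893 - (13/4 - 4535/2) = -1392893 - 1*(-9057/4) = -1392893 + 9057/4 = -5562515/4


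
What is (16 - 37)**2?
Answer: 441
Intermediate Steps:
(16 - 37)**2 = (-21)**2 = 441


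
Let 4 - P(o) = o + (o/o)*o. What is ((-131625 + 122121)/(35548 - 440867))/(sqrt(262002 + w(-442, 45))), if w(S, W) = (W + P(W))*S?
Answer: 4752*sqrt(70031)/28384894889 ≈ 4.4303e-5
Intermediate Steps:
P(o) = 4 - 2*o (P(o) = 4 - (o + (o/o)*o) = 4 - (o + 1*o) = 4 - (o + o) = 4 - 2*o)
w(S, W) = S*(4 - W) (w(S, W) = (W + (4 - 2*W))*S = (4 - W)*S = S*(4 - W))
((-131625 + 122121)/(35548 - 440867))/(sqrt(262002 + w(-442, 45))) = ((-131625 + 122121)/(35548 - 440867))/(sqrt(262002 - 442*(4 - 1*45))) = (-9504/(-405319))/(sqrt(262002 - 442*(4 - 45))) = (-9504*(-1/405319))/(sqrt(262002 - 442*(-41))) = 9504/(405319*(sqrt(262002 + 18122))) = 9504/(405319*(sqrt(280124))) = 9504/(405319*((2*sqrt(70031)))) = 9504*(sqrt(70031)/140062)/405319 = 4752*sqrt(70031)/28384894889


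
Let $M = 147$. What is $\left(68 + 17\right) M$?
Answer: $12495$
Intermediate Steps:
$\left(68 + 17\right) M = \left(68 + 17\right) 147 = 85 \cdot 147 = 12495$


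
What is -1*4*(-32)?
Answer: 128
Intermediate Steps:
-1*4*(-32) = -4*(-32) = 128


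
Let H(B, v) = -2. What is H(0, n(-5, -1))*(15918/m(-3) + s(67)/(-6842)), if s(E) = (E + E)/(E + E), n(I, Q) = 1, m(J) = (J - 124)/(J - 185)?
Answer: -20475259601/434467 ≈ -47127.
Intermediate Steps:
m(J) = (-124 + J)/(-185 + J)
s(E) = 1 (s(E) = (2*E)/((2*E)) = (2*E)*(1/(2*E)) = 1)
H(0, n(-5, -1))*(15918/m(-3) + s(67)/(-6842)) = -2*(15918/(((-124 - 3)/(-185 - 3))) + 1/(-6842)) = -2*(15918/((-127/(-188))) + 1*(-1/6842)) = -2*(15918/((-1/188*(-127))) - 1/6842) = -2*(15918/(127/188) - 1/6842) = -2*(15918*(188/127) - 1/6842) = -2*(2992584/127 - 1/6842) = -2*20475259601/868934 = -20475259601/434467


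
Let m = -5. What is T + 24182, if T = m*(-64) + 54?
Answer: 24556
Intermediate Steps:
T = 374 (T = -5*(-64) + 54 = 320 + 54 = 374)
T + 24182 = 374 + 24182 = 24556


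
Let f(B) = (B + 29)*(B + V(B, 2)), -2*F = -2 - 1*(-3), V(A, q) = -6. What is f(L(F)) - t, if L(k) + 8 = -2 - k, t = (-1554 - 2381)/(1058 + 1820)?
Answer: -1731881/5756 ≈ -300.88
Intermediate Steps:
F = -½ (F = -(-2 - 1*(-3))/2 = -(-2 + 3)/2 = -½*1 = -½ ≈ -0.50000)
t = -3935/2878 ≈ -1.3673
L(k) = -10 - k (L(k) = -8 + (-2 - k) = -10 - k)
f(B) = (-6 + B)*(29 + B) (f(B) = (B + 29)*(B - 6) = (29 + B)*(-6 + B) = (-6 + B)*(29 + B))
f(L(F)) - t = (-174 + (-10 - 1*(-½))² + 23*(-10 - 1*(-½))) - 1*(-3935/2878) = (-174 + (-10 + ½)² + 23*(-10 + ½)) + 3935/2878 = (-174 + (-19/2)² + 23*(-19/2)) + 3935/2878 = (-174 + 361/4 - 437/2) + 3935/2878 = -1209/4 + 3935/2878 = -1731881/5756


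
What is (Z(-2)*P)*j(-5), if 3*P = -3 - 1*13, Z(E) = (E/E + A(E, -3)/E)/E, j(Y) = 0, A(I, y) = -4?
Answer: 0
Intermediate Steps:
Z(E) = (1 - 4/E)/E (Z(E) = (E/E - 4/E)/E = (1 - 4/E)/E)
P = -16/3 (P = (-3 - 1*13)/3 = (-3 - 13)/3 = (1/3)*(-16) = -16/3 ≈ -5.3333)
(Z(-2)*P)*j(-5) = (((-4 - 2)/(-2)**2)*(-16/3))*0 = (((1/4)*(-6))*(-16/3))*0 = -3/2*(-16/3)*0 = 8*0 = 0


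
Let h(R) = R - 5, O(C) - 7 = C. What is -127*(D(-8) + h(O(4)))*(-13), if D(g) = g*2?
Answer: -16510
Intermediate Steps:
O(C) = 7 + C
D(g) = 2*g
h(R) = -5 + R
-127*(D(-8) + h(O(4)))*(-13) = -127*(2*(-8) + (-5 + (7 + 4)))*(-13) = -127*(-16 + (-5 + 11))*(-13) = -127*(-16 + 6)*(-13) = -127*(-10)*(-13) = 1270*(-13) = -16510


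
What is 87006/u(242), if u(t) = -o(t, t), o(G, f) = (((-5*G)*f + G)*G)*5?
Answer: 14501/59003230 ≈ 0.00024577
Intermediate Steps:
o(G, f) = 5*G*(G - 5*G*f) (o(G, f) = ((-5*G*f + G)*G)*5 = ((G - 5*G*f)*G)*5 = (G*(G - 5*G*f))*5 = 5*G*(G - 5*G*f))
u(t) = -t**2*(5 - 25*t)
87006/u(242) = 87006/((242**2*(-5 + 25*242))) = 87006/((58564*(-5 + 6050))) = 87006/((58564*6045)) = 87006/354019380 = 87006*(1/354019380) = 14501/59003230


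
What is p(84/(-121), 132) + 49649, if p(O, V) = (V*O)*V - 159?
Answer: 37394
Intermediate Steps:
p(O, V) = -159 + O*V**2 (p(O, V) = (O*V)*V - 159 = O*V**2 - 159 = -159 + O*V**2)
p(84/(-121), 132) + 49649 = (-159 + (84/(-121))*132**2) + 49649 = (-159 + (84*(-1/121))*17424) + 49649 = (-159 - 84/121*17424) + 49649 = (-159 - 12096) + 49649 = -12255 + 49649 = 37394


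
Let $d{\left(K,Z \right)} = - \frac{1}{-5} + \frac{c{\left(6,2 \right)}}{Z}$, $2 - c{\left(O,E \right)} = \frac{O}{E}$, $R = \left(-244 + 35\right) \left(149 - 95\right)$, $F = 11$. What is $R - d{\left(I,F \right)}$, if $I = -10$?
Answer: $- \frac{620736}{55} \approx -11286.0$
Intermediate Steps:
$R = -11286$ ($R = \left(-209\right) 54 = -11286$)
$c{\left(O,E \right)} = 2 - \frac{O}{E}$
$d{\left(K,Z \right)} = \frac{1}{5} - \frac{1}{Z}$ ($d{\left(K,Z \right)} = - \frac{1}{-5} + \frac{2 - \frac{6}{2}}{Z} = \left(-1\right) \left(- \frac{1}{5}\right) + \frac{2 - 6 \cdot \frac{1}{2}}{Z} = \frac{1}{5} + \frac{2 - 3}{Z} = \frac{1}{5} - \frac{1}{Z}$)
$R - d{\left(I,F \right)} = -11286 - \frac{-5 + 11}{5 \cdot 11} = -11286 - \frac{1}{5} \cdot \frac{1}{11} \cdot 6 = -11286 - \frac{6}{55} = - \frac{620736}{55}$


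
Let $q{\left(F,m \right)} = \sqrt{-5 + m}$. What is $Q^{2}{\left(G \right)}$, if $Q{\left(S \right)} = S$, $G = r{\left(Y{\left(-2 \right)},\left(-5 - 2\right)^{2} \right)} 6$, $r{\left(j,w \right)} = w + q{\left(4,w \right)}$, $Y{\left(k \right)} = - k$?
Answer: $88020 + 7056 \sqrt{11} \approx 1.1142 \cdot 10^{5}$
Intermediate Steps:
$r{\left(j,w \right)} = w + \sqrt{-5 + w}$
$G = 294 + 12 \sqrt{11}$ ($G = \left(\left(-5 - 2\right)^{2} + \sqrt{-5 + \left(-5 - 2\right)^{2}}\right) 6 = \left(\left(-7\right)^{2} + \sqrt{-5 + \left(-7\right)^{2}}\right) 6 = \left(49 + \sqrt{-5 + 49}\right) 6 = \left(49 + \sqrt{44}\right) 6 = \left(49 + 2 \sqrt{11}\right) 6 = 294 + 12 \sqrt{11} \approx 333.8$)
$Q^{2}{\left(G \right)} = \left(294 + 12 \sqrt{11}\right)^{2}$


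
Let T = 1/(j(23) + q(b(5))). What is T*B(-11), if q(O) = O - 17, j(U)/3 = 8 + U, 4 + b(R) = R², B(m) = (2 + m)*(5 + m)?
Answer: 54/97 ≈ 0.55670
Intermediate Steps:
b(R) = -4 + R²
j(U) = 24 + 3*U (j(U) = 3*(8 + U) = 24 + 3*U)
q(O) = -17 + O
T = 1/97 (T = 1/((24 + 3*23) + (-17 + (-4 + 5²))) = 1/((24 + 69) + (-17 + (-4 + 25))) = 1/(93 + (-17 + 21)) = 1/(93 + 4) = 1/97 ≈ 0.010309)
T*B(-11) = (10 + (-11)² + 7*(-11))/97 = (10 + 121 - 77)/97 = (1/97)*54 = 54/97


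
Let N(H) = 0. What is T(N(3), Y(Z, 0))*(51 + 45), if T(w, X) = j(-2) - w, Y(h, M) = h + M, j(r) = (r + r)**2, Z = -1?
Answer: 1536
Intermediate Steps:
j(r) = 4*r**2 (j(r) = (2*r)**2 = 4*r**2)
Y(h, M) = M + h
T(w, X) = 16 - w (T(w, X) = 4*(-2)**2 - w = 4*4 - w = 16 - w)
T(N(3), Y(Z, 0))*(51 + 45) = (16 - 1*0)*(51 + 45) = (16 + 0)*96 = 16*96 = 1536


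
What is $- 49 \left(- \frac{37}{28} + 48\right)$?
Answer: $- \frac{9149}{4} \approx -2287.3$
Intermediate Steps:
$- 49 \left(- \frac{37}{28} + 48\right) = \left(-49\right) \frac{1307}{28} = - \frac{9149}{4}$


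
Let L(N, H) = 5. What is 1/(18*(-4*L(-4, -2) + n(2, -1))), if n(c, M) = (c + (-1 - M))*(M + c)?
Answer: -1/324 ≈ -0.0030864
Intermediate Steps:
n(c, M) = (M + c)*(-1 + c - M) (n(c, M) = (-1 + c - M)*(M + c) = (M + c)*(-1 + c - M))
1/(18*(-4*L(-4, -2) + n(2, -1))) = 1/(18*(-4*5 + (2² - 1*(-1) - 1*2 - 1*(-1)²))) = 1/(18*(-20 + (4 + 1 - 2 - 1*1))) = 1/(18*(-20 + (4 + 1 - 2 - 1))) = 1/(18*(-20 + 2)) = 1/(18*(-18)) = 1/(-324) = -1/324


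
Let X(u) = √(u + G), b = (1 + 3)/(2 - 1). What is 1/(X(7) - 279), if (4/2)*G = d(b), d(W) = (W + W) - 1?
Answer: -186/51887 - √42/155661 ≈ -0.0036263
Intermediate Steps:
b = 4 (b = 4/1 = 4*1 = 4)
d(W) = -1 + 2*W (d(W) = 2*W - 1 = -1 + 2*W)
G = 7/2 (G = (-1 + 2*4)/2 = (-1 + 8)/2 = (½)*7 = 7/2 ≈ 3.5000)
X(u) = √(7/2 + u) (X(u) = √(u + 7/2) = √(7/2 + u))
1/(X(7) - 279) = 1/(√(14 + 4*7)/2 - 279) = 1/(√(14 + 28)/2 - 279) = 1/(√42/2 - 279) = 1/(-279 + √42/2)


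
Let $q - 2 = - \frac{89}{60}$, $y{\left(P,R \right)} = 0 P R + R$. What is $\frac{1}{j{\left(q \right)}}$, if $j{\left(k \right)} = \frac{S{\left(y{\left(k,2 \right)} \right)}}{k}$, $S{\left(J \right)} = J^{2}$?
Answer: $\frac{31}{240} \approx 0.12917$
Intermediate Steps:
$y{\left(P,R \right)} = R$ ($y{\left(P,R \right)} = 0 R + R = 0 + R = R$)
$q = \frac{31}{60}$ ($q = 2 - \frac{89}{60} = \frac{31}{60} \approx 0.51667$)
$j{\left(k \right)} = \frac{4}{k}$ ($j{\left(k \right)} = \frac{2^{2}}{k} = \frac{4}{k}$)
$\frac{1}{j{\left(q \right)}} = \frac{1}{4 \frac{1}{\frac{31}{60}}} = \frac{1}{4 \cdot \frac{60}{31}} = \frac{1}{\frac{240}{31}} = \frac{31}{240}$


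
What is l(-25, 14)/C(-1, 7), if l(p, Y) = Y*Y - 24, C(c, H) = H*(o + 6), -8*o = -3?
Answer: 1376/357 ≈ 3.8543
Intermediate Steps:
o = 3/8 (o = -⅛*(-3) = 3/8 ≈ 0.37500)
C(c, H) = 51*H/8 (C(c, H) = H*(3/8 + 6) = H*(51/8) = 51*H/8)
l(p, Y) = -24 + Y² (l(p, Y) = Y² - 24 = -24 + Y²)
l(-25, 14)/C(-1, 7) = (-24 + 14²)/(((51/8)*7)) = (-24 + 196)/(357/8) = 172*(8/357) = 1376/357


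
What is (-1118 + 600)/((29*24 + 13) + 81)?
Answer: -259/395 ≈ -0.65570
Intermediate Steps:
(-1118 + 600)/((29*24 + 13) + 81) = -518/((696 + 13) + 81) = -518/(709 + 81) = -518/790 = -518*1/790 = -259/395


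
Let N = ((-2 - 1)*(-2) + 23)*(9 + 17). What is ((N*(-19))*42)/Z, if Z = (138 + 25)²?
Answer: -601692/26569 ≈ -22.646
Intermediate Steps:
Z = 26569 (Z = 163² = 26569)
N = 754 (N = (-3*(-2) + 23)*26 = (6 + 23)*26 = 29*26 = 754)
((N*(-19))*42)/Z = ((754*(-19))*42)/26569 = -14326*42*(1/26569) = -601692*1/26569 = -601692/26569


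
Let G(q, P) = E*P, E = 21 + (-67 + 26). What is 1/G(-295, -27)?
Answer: 1/540 ≈ 0.0018519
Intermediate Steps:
E = -20 (E = 21 - 41 = -20)
G(q, P) = -20*P
1/G(-295, -27) = 1/(-20*(-27)) = 1/540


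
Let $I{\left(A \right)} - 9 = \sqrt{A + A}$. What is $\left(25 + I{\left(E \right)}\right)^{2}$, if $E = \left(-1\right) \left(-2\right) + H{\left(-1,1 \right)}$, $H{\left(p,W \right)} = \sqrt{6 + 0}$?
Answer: $\left(34 + \sqrt{2} \sqrt{2 + \sqrt{6}}\right)^{2} \approx 1367.8$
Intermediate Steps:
$H{\left(p,W \right)} = \sqrt{6}$
$E = 2 + \sqrt{6}$ ($E = \left(-1\right) \left(-2\right) + \sqrt{6} = 2 + \sqrt{6} \approx 4.4495$)
$I{\left(A \right)} = 9 + \sqrt{2} \sqrt{A}$ ($I{\left(A \right)} = 9 + \sqrt{A + A} = 9 + \sqrt{2 A} = 9 + \sqrt{2} \sqrt{A}$)
$\left(25 + I{\left(E \right)}\right)^{2} = \left(25 + \left(9 + \sqrt{2} \sqrt{2 + \sqrt{6}}\right)\right)^{2} = \left(34 + \sqrt{2} \sqrt{2 + \sqrt{6}}\right)^{2}$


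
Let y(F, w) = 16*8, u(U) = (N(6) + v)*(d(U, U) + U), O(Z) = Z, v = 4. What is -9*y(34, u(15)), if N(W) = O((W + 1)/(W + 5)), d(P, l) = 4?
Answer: -1152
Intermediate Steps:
N(W) = (1 + W)/(5 + W) (N(W) = (W + 1)/(W + 5) = (1 + W)/(5 + W))
u(U) = 204/11 + 51*U/11 (u(U) = ((1 + 6)/(5 + 6) + 4)*(4 + U) = (7/11 + 4)*(4 + U) = 51*(4 + U)/11 = 204/11 + 51*U/11)
y(F, w) = 128
-9*y(34, u(15)) = -9*128 = -1152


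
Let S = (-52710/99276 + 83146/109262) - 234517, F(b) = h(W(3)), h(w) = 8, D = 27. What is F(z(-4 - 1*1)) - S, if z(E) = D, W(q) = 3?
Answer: 211992691526627/903924526 ≈ 2.3452e+5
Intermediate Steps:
z(E) = 27
F(b) = 8
S = -211985460130419/903924526 (S = (-52710*1/99276 + 83146*(1/109262)) - 234517 = (-8785/16546 + 41573/54631) - 234517 = 207933523/903924526 - 234517 = -211985460130419/903924526 ≈ -2.3452e+5)
F(z(-4 - 1*1)) - S = 8 - 1*(-211985460130419/903924526) = 8 + 211985460130419/903924526 = 211992691526627/903924526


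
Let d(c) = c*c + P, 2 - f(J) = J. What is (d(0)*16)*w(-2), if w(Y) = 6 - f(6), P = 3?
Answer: 480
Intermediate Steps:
f(J) = 2 - J
d(c) = 3 + c**2 (d(c) = c*c + 3 = c**2 + 3 = 3 + c**2)
w(Y) = 10 (w(Y) = 6 - (2 - 1*6) = 6 - (2 - 6) = 6 - 1*(-4) = 6 + 4 = 10)
(d(0)*16)*w(-2) = ((3 + 0**2)*16)*10 = ((3 + 0)*16)*10 = (3*16)*10 = 48*10 = 480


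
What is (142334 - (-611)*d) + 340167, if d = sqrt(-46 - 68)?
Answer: 482501 + 611*I*sqrt(114) ≈ 4.825e+5 + 6523.7*I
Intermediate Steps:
d = I*sqrt(114) (d = sqrt(-114) = I*sqrt(114) ≈ 10.677*I)
(142334 - (-611)*d) + 340167 = (142334 - (-611)*I*sqrt(114)) + 340167 = (142334 + 611*I*sqrt(114)) + 340167 = 482501 + 611*I*sqrt(114)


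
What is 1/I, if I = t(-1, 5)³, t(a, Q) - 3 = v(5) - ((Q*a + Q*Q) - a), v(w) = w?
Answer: -1/2197 ≈ -0.00045517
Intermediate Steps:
t(a, Q) = 8 + a - Q² - Q*a (t(a, Q) = 3 + (5 - ((Q*a + Q*Q) - a)) = 3 + (5 - ((Q*a + Q²) - a)) = 3 + (5 - ((Q² + Q*a) - a)) = 3 + (5 - (Q² - a + Q*a)) = 3 + (5 + (a - Q² - Q*a)) = 3 + (5 + a - Q² - Q*a) = 8 + a - Q² - Q*a)
I = -2197 (I = (8 - 1 - 1*5² - 1*5*(-1))³ = (8 - 1 - 1*25 + 5)³ = (8 - 1 - 25 + 5)³ = (-13)³ = -2197)
1/I = 1/(-2197) = -1/2197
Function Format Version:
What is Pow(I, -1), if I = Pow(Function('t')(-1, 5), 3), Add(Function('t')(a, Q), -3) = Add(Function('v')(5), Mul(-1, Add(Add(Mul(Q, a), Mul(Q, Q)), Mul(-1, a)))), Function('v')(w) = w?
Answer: Rational(-1, 2197) ≈ -0.00045517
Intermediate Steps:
Function('t')(a, Q) = Add(8, a, Mul(-1, Pow(Q, 2)), Mul(-1, Q, a)) (Function('t')(a, Q) = Add(3, Add(5, Mul(-1, Add(Add(Mul(Q, a), Mul(Q, Q)), Mul(-1, a))))) = Add(3, Add(5, Mul(-1, Add(Add(Mul(Q, a), Pow(Q, 2)), Mul(-1, a))))) = Add(3, Add(5, Mul(-1, Add(Add(Pow(Q, 2), Mul(Q, a)), Mul(-1, a))))) = Add(3, Add(5, Mul(-1, Add(Pow(Q, 2), Mul(-1, a), Mul(Q, a))))) = Add(3, Add(5, Add(a, Mul(-1, Pow(Q, 2)), Mul(-1, Q, a)))) = Add(3, Add(5, a, Mul(-1, Pow(Q, 2)), Mul(-1, Q, a))) = Add(8, a, Mul(-1, Pow(Q, 2)), Mul(-1, Q, a)))
I = -2197 (I = Pow(Add(8, -1, Mul(-1, Pow(5, 2)), Mul(-1, 5, -1)), 3) = Pow(Add(8, -1, Mul(-1, 25), 5), 3) = Pow(Add(8, -1, -25, 5), 3) = Pow(-13, 3) = -2197)
Pow(I, -1) = Pow(-2197, -1) = Rational(-1, 2197)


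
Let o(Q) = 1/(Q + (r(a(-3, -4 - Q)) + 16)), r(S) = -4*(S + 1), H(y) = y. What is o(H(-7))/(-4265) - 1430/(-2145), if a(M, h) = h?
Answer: 59713/89565 ≈ 0.66670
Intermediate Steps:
r(S) = -4 - 4*S (r(S) = -4*(1 + S) = -4 - 4*S)
o(Q) = 1/(28 + 5*Q) (o(Q) = 1/(Q + ((-4 - 4*(-4 - Q)) + 16)) = 1/(Q + ((-4 + (16 + 4*Q)) + 16)) = 1/(Q + ((12 + 4*Q) + 16)) = 1/(Q + (28 + 4*Q)) = 1/(28 + 5*Q))
o(H(-7))/(-4265) - 1430/(-2145) = 1/((28 + 5*(-7))*(-4265)) - 1430/(-2145) = -1/4265/(28 - 35) - 1430*(-1/2145) = -1/4265/(-7) + ⅔ = -⅐*(-1/4265) + ⅔ = 1/29855 + ⅔ = 59713/89565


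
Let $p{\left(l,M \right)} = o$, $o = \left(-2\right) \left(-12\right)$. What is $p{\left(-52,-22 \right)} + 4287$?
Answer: $4311$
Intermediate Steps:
$o = 24$
$p{\left(l,M \right)} = 24$
$p{\left(-52,-22 \right)} + 4287 = 24 + 4287 = 4311$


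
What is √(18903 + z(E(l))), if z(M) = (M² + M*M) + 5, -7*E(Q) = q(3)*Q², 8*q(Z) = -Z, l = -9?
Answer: √59413586/56 ≈ 137.64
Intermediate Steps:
q(Z) = -Z/8 (q(Z) = (-Z)/8 = -Z/8)
E(Q) = 3*Q²/56 (E(Q) = -(-⅛*3)*Q²/7 = -(-3)*Q²/56 = 3*Q²/56)
z(M) = 5 + 2*M² (z(M) = (M² + M²) + 5 = 2*M² + 5 = 5 + 2*M²)
√(18903 + z(E(l))) = √(18903 + (5 + 2*((3/56)*(-9)²)²)) = √(18903 + (5 + 2*((3/56)*81)²)) = √(18903 + (5 + 2*(243/56)²)) = √(18903 + (5 + 2*(59049/3136))) = √(18903 + (5 + 59049/1568)) = √(18903 + 66889/1568) = √(29706793/1568) = √59413586/56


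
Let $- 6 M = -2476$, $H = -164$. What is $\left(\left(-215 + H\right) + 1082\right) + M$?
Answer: $\frac{3347}{3} \approx 1115.7$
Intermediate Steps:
$M = \frac{1238}{3}$ ($M = \left(- \frac{1}{6}\right) \left(-2476\right) = \frac{1238}{3} \approx 412.67$)
$\left(\left(-215 + H\right) + 1082\right) + M = \left(\left(-215 - 164\right) + 1082\right) + \frac{1238}{3} = \left(-379 + 1082\right) + \frac{1238}{3} = 703 + \frac{1238}{3} = \frac{3347}{3}$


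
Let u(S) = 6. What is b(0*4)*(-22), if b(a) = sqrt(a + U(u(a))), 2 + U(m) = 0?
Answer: -22*I*sqrt(2) ≈ -31.113*I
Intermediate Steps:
U(m) = -2 (U(m) = -2 + 0 = -2)
b(a) = sqrt(-2 + a) (b(a) = sqrt(a - 2) = sqrt(-2 + a))
b(0*4)*(-22) = sqrt(-2 + 0*4)*(-22) = sqrt(-2 + 0)*(-22) = sqrt(-2)*(-22) = (I*sqrt(2))*(-22) = -22*I*sqrt(2)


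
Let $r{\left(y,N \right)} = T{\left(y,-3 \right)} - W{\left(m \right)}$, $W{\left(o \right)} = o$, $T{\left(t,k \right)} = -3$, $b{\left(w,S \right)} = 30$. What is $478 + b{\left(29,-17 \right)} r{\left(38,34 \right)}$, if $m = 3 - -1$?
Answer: $268$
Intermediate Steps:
$m = 4$ ($m = 3 + 1 = 4$)
$r{\left(y,N \right)} = -7$ ($r{\left(y,N \right)} = -3 - 4 = -7$)
$478 + b{\left(29,-17 \right)} r{\left(38,34 \right)} = 478 + 30 \left(-7\right) = 478 - 210 = 268$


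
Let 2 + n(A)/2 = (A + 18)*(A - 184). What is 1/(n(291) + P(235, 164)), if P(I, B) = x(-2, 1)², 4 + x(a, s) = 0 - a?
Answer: 1/66126 ≈ 1.5123e-5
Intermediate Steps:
x(a, s) = -4 - a (x(a, s) = -4 + (0 - a) = -4 - a)
P(I, B) = 4 (P(I, B) = (-4 - 1*(-2))² = (-4 + 2)² = (-2)² = 4)
n(A) = -4 + 2*(-184 + A)*(18 + A) (n(A) = -4 + 2*((A + 18)*(A - 184)) = -4 + 2*((18 + A)*(-184 + A)) = -4 + 2*((-184 + A)*(18 + A)) = -4 + 2*(-184 + A)*(18 + A))
1/(n(291) + P(235, 164)) = 1/((-6628 - 332*291 + 2*291²) + 4) = 1/((-6628 - 96612 + 2*84681) + 4) = 1/((-6628 - 96612 + 169362) + 4) = 1/(66122 + 4) = 1/66126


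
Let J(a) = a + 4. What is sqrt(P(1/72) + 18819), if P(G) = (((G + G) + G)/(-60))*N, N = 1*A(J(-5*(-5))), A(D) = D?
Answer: sqrt(270993310)/120 ≈ 137.18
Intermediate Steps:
J(a) = 4 + a
N = 29 (N = 1*(4 - 5*(-5)) = 1*(4 + 25) = 1*29 = 29)
P(G) = -29*G/20 (P(G) = (((G + G) + G)/(-60))*29 = ((2*G + G)*(-1/60))*29 = ((3*G)*(-1/60))*29 = -G/20*29 = -29*G/20)
sqrt(P(1/72) + 18819) = sqrt(-29/20/72 + 18819) = sqrt(-29/20*1/72 + 18819) = sqrt(-29/1440 + 18819) = sqrt(27099331/1440) = sqrt(270993310)/120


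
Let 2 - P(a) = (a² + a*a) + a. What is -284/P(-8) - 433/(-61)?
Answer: 34209/3599 ≈ 9.5051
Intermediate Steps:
P(a) = 2 - a - 2*a² (P(a) = 2 - ((a² + a*a) + a) = 2 - ((a² + a²) + a) = 2 - (2*a² + a) = 2 - (a + 2*a²) = 2 + (-a - 2*a²) = 2 - a - 2*a²)
-284/P(-8) - 433/(-61) = -284/(2 - 1*(-8) - 2*(-8)²) - 433/(-61) = -284/(2 + 8 - 2*64) - 433*(-1/61) = -284/(2 + 8 - 128) + 433/61 = -284/(-118) + 433/61 = -284*(-1/118) + 433/61 = 142/59 + 433/61 = 34209/3599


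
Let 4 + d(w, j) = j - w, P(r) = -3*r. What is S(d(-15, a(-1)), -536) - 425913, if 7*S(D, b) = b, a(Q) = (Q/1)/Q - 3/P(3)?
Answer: -2981927/7 ≈ -4.2599e+5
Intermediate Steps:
a(Q) = 4/3 (a(Q) = (Q/1)/Q - 3/((-3*3)) = (Q*1)/Q - 3/(-9) = Q/Q - 3*(-1/9) = 1 + 1/3 = 4/3)
d(w, j) = -4 + j - w (d(w, j) = -4 + (j - w) = -4 + j - w)
S(D, b) = b/7
S(d(-15, a(-1)), -536) - 425913 = (1/7)*(-536) - 425913 = -536/7 - 425913 = -2981927/7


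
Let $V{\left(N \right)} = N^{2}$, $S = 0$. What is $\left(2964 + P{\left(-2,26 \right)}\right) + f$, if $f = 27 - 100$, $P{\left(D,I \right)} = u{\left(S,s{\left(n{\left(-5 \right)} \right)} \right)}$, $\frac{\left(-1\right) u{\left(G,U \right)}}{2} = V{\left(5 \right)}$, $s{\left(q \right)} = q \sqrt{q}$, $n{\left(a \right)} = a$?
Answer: $2841$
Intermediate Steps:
$s{\left(q \right)} = q^{\frac{3}{2}}$
$u{\left(G,U \right)} = -50$ ($u{\left(G,U \right)} = - 2 \cdot 5^{2} = \left(-2\right) 25 = -50$)
$P{\left(D,I \right)} = -50$
$f = -73$ ($f = 27 - 100 = -73$)
$\left(2964 + P{\left(-2,26 \right)}\right) + f = \left(2964 - 50\right) - 73 = 2914 - 73 = 2841$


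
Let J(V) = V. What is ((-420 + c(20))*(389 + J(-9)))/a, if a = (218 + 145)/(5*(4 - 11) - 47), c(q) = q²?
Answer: 623200/363 ≈ 1716.8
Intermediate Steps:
a = -363/82 (a = 363/(5*(-7) - 47) = 363/(-35 - 47) = 363/(-82) = 363*(-1/82) = -363/82 ≈ -4.4268)
((-420 + c(20))*(389 + J(-9)))/a = ((-420 + 20²)*(389 - 9))/(-363/82) = ((-420 + 400)*380)*(-82/363) = -20*380*(-82/363) = -7600*(-82/363) = 623200/363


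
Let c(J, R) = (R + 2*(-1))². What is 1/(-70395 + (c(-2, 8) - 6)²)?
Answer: -1/69495 ≈ -1.4390e-5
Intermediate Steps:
c(J, R) = (-2 + R)² (c(J, R) = (R - 2)² = (-2 + R)²)
1/(-70395 + (c(-2, 8) - 6)²) = 1/(-70395 + ((-2 + 8)² - 6)²) = 1/(-70395 + (6² - 6)²) = 1/(-70395 + (36 - 6)²) = 1/(-70395 + 30²) = 1/(-70395 + 900) = 1/(-69495) = -1/69495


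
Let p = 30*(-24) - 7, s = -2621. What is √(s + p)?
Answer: 6*I*√93 ≈ 57.862*I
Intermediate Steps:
p = -727 (p = -720 - 7 = -727)
√(s + p) = √(-2621 - 727) = √(-3348) = 6*I*√93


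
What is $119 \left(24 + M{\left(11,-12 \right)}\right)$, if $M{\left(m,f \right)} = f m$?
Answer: $-12852$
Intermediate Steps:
$119 \left(24 + M{\left(11,-12 \right)}\right) = 119 \left(24 - 132\right) = 119 \left(-108\right) = -12852$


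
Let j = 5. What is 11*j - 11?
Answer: 44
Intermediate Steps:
11*j - 11 = 11*5 - 11 = 55 - 11 = 44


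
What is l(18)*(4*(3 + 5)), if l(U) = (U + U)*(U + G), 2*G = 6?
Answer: 24192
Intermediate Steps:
G = 3 (G = (½)*6 = 3)
l(U) = 2*U*(3 + U) (l(U) = (U + U)*(U + 3) = (2*U)*(3 + U) = 2*U*(3 + U))
l(18)*(4*(3 + 5)) = (2*18*(3 + 18))*(4*(3 + 5)) = (2*18*21)*(4*8) = 756*32 = 24192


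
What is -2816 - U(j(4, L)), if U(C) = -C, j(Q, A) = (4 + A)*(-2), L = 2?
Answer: -2828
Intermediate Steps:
j(Q, A) = -8 - 2*A
-2816 - U(j(4, L)) = -2816 - (-1)*(-8 - 2*2) = -2816 - (-1)*(-8 - 4) = -2816 - (-1)*(-12) = -2816 - 1*12 = -2816 - 12 = -2828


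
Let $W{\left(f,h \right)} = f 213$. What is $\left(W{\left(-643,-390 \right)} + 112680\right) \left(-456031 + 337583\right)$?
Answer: $2875798992$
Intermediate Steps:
$W{\left(f,h \right)} = 213 f$
$\left(W{\left(-643,-390 \right)} + 112680\right) \left(-456031 + 337583\right) = \left(213 \left(-643\right) + 112680\right) \left(-456031 + 337583\right) = \left(-136959 + 112680\right) \left(-118448\right) = \left(-24279\right) \left(-118448\right) = 2875798992$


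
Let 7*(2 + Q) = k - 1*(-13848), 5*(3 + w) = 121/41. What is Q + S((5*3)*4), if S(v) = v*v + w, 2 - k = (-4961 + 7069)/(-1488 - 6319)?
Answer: 62448016194/11203045 ≈ 5574.2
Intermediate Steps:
w = -494/205 (w = -3 + (121/41)/5 = -3 + (121*(1/41))/5 = -3 + (⅕)*(121/41) = -3 + 121/205 = -494/205 ≈ -2.4098)
k = 17722/7807 (k = 2 - (-4961 + 7069)/(-1488 - 6319) = 2 - 2108/(-7807) = 2 - 2108*(-1)/7807 = 2 - 1*(-2108/7807) = 2 + 2108/7807 = 17722/7807 ≈ 2.2700)
S(v) = -494/205 + v² (S(v) = v*v - 494/205 = v² - 494/205 = -494/205 + v²)
Q = 108019760/54649 (Q = -2 + (17722/7807 - 1*(-13848))/7 = -2 + (17722/7807 + 13848)/7 = -2 + (⅐)*(108129058/7807) = -2 + 108129058/54649 = 108019760/54649 ≈ 1976.6)
Q + S((5*3)*4) = 108019760/54649 + (-494/205 + ((5*3)*4)²) = 108019760/54649 + (-494/205 + (15*4)²) = 108019760/54649 + (-494/205 + 60²) = 108019760/54649 + (-494/205 + 3600) = 108019760/54649 + 737506/205 = 62448016194/11203045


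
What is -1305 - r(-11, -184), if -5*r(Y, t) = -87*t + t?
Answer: 9299/5 ≈ 1859.8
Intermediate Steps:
r(Y, t) = 86*t/5 (r(Y, t) = -(-87*t + t)/5 = -(-86)*t/5 = 86*t/5)
-1305 - r(-11, -184) = -1305 - 86*(-184)/5 = -1305 - 1*(-15824/5) = -1305 + 15824/5 = 9299/5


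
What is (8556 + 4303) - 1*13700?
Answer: -841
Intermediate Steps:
(8556 + 4303) - 1*13700 = 12859 - 13700 = -841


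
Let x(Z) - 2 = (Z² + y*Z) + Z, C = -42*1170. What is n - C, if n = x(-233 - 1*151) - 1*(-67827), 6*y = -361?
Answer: 287145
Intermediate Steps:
y = -361/6 (y = (⅙)*(-361) = -361/6 ≈ -60.167)
C = -49140
x(Z) = 2 + Z² - 355*Z/6 (x(Z) = 2 + ((Z² - 361*Z/6) + Z) = 2 + (Z² - 355*Z/6) = 2 + Z² - 355*Z/6)
n = 238005 (n = (2 + (-233 - 1*151)² - 355*(-233 - 1*151)/6) - 1*(-67827) = (2 + (-233 - 151)² - 355*(-233 - 151)/6) + 67827 = (2 + (-384)² - 355/6*(-384)) + 67827 = (2 + 147456 + 22720) + 67827 = 170178 + 67827 = 238005)
n - C = 238005 - 1*(-49140) = 238005 + 49140 = 287145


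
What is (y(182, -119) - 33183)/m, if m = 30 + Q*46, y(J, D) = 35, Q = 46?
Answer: -16574/1073 ≈ -15.446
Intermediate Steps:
m = 2146 (m = 30 + 46*46 = 30 + 2116 = 2146)
(y(182, -119) - 33183)/m = (35 - 33183)/2146 = -33148*1/2146 = -16574/1073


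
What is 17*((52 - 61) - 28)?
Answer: -629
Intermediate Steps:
17*((52 - 61) - 28) = 17*(-9 - 28) = 17*(-37) = -629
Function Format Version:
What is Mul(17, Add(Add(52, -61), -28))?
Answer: -629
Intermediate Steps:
Mul(17, Add(Add(52, -61), -28)) = Mul(17, Add(-9, -28)) = Mul(17, -37) = -629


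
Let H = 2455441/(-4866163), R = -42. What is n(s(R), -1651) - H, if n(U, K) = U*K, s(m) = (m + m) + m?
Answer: 1012290879679/4866163 ≈ 2.0803e+5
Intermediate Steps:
s(m) = 3*m (s(m) = 2*m + m = 3*m)
n(U, K) = K*U
H = -2455441/4866163 (H = 2455441*(-1/4866163) = -2455441/4866163 ≈ -0.50459)
n(s(R), -1651) - H = -4953*(-42) - 1*(-2455441/4866163) = -1651*(-126) + 2455441/4866163 = 208026 + 2455441/4866163 = 1012290879679/4866163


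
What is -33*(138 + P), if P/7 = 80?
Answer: -23034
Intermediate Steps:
P = 560 (P = 7*80 = 560)
-33*(138 + P) = -33*(138 + 560) = -33*698 = -23034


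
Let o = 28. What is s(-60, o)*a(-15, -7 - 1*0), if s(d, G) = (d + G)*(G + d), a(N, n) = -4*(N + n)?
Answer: 90112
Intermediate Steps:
a(N, n) = -4*N - 4*n
s(d, G) = (G + d)² (s(d, G) = (G + d)*(G + d) = (G + d)²)
s(-60, o)*a(-15, -7 - 1*0) = (28 - 60)²*(-4*(-15) - 4*(-7 - 1*0)) = (-32)²*(60 - 4*(-7 + 0)) = 1024*(60 - 4*(-7)) = 1024*(60 + 28) = 1024*88 = 90112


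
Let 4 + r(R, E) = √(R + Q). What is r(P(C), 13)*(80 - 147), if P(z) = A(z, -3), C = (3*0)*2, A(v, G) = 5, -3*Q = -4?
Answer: 268 - 67*√57/3 ≈ 99.387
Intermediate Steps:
Q = 4/3 (Q = -⅓*(-4) = 4/3 ≈ 1.3333)
C = 0 (C = 0*2 = 0)
P(z) = 5
r(R, E) = -4 + √(4/3 + R) (r(R, E) = -4 + √(R + 4/3) = -4 + √(4/3 + R))
r(P(C), 13)*(80 - 147) = (-4 + √(12 + 9*5)/3)*(80 - 147) = (-4 + √(12 + 45)/3)*(-67) = (-4 + √57/3)*(-67) = 268 - 67*√57/3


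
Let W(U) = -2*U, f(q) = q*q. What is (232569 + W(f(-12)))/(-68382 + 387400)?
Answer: 33183/45574 ≈ 0.72811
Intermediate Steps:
f(q) = q**2
(232569 + W(f(-12)))/(-68382 + 387400) = (232569 - 2*(-12)**2)/(-68382 + 387400) = (232569 - 2*144)/319018 = (232569 - 288)*(1/319018) = 232281*(1/319018) = 33183/45574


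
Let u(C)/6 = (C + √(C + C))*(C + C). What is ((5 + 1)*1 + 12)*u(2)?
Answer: 1728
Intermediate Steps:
u(C) = 12*C*(C + √2*√C) (u(C) = 6*((C + √(C + C))*(C + C)) = 6*((C + √(2*C))*(2*C)) = 6*((C + √2*√C)*(2*C)) = 6*(2*C*(C + √2*√C)) = 12*C*(C + √2*√C))
((5 + 1)*1 + 12)*u(2) = ((5 + 1)*1 + 12)*(12*2² + 12*√2*2^(3/2)) = (6*1 + 12)*(12*4 + 12*√2*(2*√2)) = (6 + 12)*(48 + 48) = 18*96 = 1728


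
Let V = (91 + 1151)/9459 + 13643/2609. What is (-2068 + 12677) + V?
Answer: 29105202766/2742059 ≈ 10614.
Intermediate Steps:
V = 14698835/2742059 (V = 1242*(1/9459) + 13643*(1/2609) = 138/1051 + 13643/2609 = 14698835/2742059 ≈ 5.3605)
(-2068 + 12677) + V = (-2068 + 12677) + 14698835/2742059 = 10609 + 14698835/2742059 = 29105202766/2742059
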